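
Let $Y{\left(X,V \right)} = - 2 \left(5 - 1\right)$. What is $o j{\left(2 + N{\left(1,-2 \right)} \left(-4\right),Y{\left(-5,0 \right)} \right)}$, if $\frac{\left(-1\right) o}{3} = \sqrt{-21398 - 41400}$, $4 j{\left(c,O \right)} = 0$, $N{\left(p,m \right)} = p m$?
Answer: $0$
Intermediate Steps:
$N{\left(p,m \right)} = m p$
$Y{\left(X,V \right)} = -8$ ($Y{\left(X,V \right)} = \left(-2\right) 4 = -8$)
$j{\left(c,O \right)} = 0$ ($j{\left(c,O \right)} = \frac{1}{4} \cdot 0 = 0$)
$o = - 3 i \sqrt{62798}$ ($o = - 3 \sqrt{-21398 - 41400} = - 3 \sqrt{-62798} = - 3 i \sqrt{62798} \approx - 751.79 i$)
$o j{\left(2 + N{\left(1,-2 \right)} \left(-4\right),Y{\left(-5,0 \right)} \right)} = - 3 i \sqrt{62798} \cdot 0 = 0$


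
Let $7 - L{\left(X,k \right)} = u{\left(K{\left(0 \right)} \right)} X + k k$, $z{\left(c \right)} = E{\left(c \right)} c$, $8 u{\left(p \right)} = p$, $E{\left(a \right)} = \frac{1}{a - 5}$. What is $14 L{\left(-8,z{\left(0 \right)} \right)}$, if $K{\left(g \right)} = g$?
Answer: $98$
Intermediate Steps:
$E{\left(a \right)} = \frac{1}{-5 + a}$
$u{\left(p \right)} = \frac{p}{8}$
$z{\left(c \right)} = \frac{c}{-5 + c}$
$L{\left(X,k \right)} = 7 - k^{2}$ ($L{\left(X,k \right)} = 7 - \left(\frac{1}{8} \cdot 0 X + k k\right) = 7 - \left(0 X + k^{2}\right) = 7 - \left(0 + k^{2}\right) = 7 - k^{2}$)
$14 L{\left(-8,z{\left(0 \right)} \right)} = 14 \left(7 - \left(\frac{0}{-5 + 0}\right)^{2}\right) = 14 \left(7 - \left(\frac{0}{-5}\right)^{2}\right) = 14 \left(7 - \left(0 \left(- \frac{1}{5}\right)\right)^{2}\right) = 14 \left(7 - 0^{2}\right) = 14 \left(7 - 0\right) = 14 \left(7 + 0\right) = 14 \cdot 7 = 98$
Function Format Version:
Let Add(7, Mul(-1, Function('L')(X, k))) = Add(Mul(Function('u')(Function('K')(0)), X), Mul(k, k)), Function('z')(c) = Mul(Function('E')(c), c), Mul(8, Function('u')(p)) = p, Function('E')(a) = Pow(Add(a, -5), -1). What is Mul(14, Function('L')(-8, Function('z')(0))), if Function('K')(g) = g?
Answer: 98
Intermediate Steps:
Function('E')(a) = Pow(Add(-5, a), -1)
Function('u')(p) = Mul(Rational(1, 8), p)
Function('z')(c) = Mul(c, Pow(Add(-5, c), -1)) (Function('z')(c) = Mul(Pow(Add(-5, c), -1), c) = Mul(c, Pow(Add(-5, c), -1)))
Function('L')(X, k) = Add(7, Mul(-1, Pow(k, 2))) (Function('L')(X, k) = Add(7, Mul(-1, Add(Mul(Mul(Rational(1, 8), 0), X), Mul(k, k)))) = Add(7, Mul(-1, Add(Mul(0, X), Pow(k, 2)))) = Add(7, Mul(-1, Add(0, Pow(k, 2)))) = Add(7, Mul(-1, Pow(k, 2))))
Mul(14, Function('L')(-8, Function('z')(0))) = Mul(14, Add(7, Mul(-1, Pow(Mul(0, Pow(Add(-5, 0), -1)), 2)))) = Mul(14, Add(7, Mul(-1, Pow(Mul(0, Pow(-5, -1)), 2)))) = Mul(14, Add(7, Mul(-1, Pow(Mul(0, Rational(-1, 5)), 2)))) = Mul(14, Add(7, Mul(-1, Pow(0, 2)))) = Mul(14, Add(7, Mul(-1, 0))) = Mul(14, Add(7, 0)) = Mul(14, 7) = 98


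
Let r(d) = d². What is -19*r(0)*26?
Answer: 0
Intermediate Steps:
-19*r(0)*26 = -19*0²*26 = -19*0*26 = 0*26 = 0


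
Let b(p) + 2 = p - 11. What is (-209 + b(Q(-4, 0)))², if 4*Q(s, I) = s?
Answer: 49729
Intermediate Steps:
Q(s, I) = s/4
b(p) = -13 + p (b(p) = -2 + (p - 11) = -2 + (-11 + p) = -13 + p)
(-209 + b(Q(-4, 0)))² = (-209 + (-13 + (¼)*(-4)))² = (-209 + (-13 - 1))² = (-209 - 14)² = (-223)² = 49729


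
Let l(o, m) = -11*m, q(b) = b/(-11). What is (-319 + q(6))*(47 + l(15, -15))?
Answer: -745180/11 ≈ -67744.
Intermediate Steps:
q(b) = -b/11 (q(b) = b*(-1/11) = -b/11)
(-319 + q(6))*(47 + l(15, -15)) = (-319 - 1/11*6)*(47 - 11*(-15)) = (-319 - 6/11)*(47 + 165) = -3515/11*212 = -745180/11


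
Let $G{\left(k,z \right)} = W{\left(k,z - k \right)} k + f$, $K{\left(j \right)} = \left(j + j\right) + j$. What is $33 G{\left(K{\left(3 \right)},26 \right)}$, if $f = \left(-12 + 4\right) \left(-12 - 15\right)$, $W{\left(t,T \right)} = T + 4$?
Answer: $13365$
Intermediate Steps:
$W{\left(t,T \right)} = 4 + T$
$K{\left(j \right)} = 3 j$ ($K{\left(j \right)} = 2 j + j = 3 j$)
$f = 216$ ($f = \left(-8\right) \left(-27\right) = 216$)
$G{\left(k,z \right)} = 216 + k \left(4 + z - k\right)$ ($G{\left(k,z \right)} = \left(4 - \left(k - z\right)\right) k + 216 = \left(4 + z - k\right) k + 216 = k \left(4 + z - k\right) + 216 = 216 + k \left(4 + z - k\right)$)
$33 G{\left(K{\left(3 \right)},26 \right)} = 33 \left(216 + 3 \cdot 3 \left(4 + 26 - 3 \cdot 3\right)\right) = 33 \left(216 + 9 \left(4 + 26 - 9\right)\right) = 33 \left(216 + 9 \cdot 21\right) = 33 \left(216 + 189\right) = 33 \cdot 405 = 13365$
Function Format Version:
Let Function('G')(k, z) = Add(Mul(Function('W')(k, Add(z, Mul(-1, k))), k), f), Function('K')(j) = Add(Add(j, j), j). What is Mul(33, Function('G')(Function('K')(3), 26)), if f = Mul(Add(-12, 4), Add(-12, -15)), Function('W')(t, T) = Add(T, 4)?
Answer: 13365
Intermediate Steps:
Function('W')(t, T) = Add(4, T)
Function('K')(j) = Mul(3, j) (Function('K')(j) = Add(Mul(2, j), j) = Mul(3, j))
f = 216 (f = Mul(-8, -27) = 216)
Function('G')(k, z) = Add(216, Mul(k, Add(4, z, Mul(-1, k)))) (Function('G')(k, z) = Add(Mul(Add(4, Add(z, Mul(-1, k))), k), 216) = Add(Mul(Add(4, z, Mul(-1, k)), k), 216) = Add(Mul(k, Add(4, z, Mul(-1, k))), 216) = Add(216, Mul(k, Add(4, z, Mul(-1, k)))))
Mul(33, Function('G')(Function('K')(3), 26)) = Mul(33, Add(216, Mul(Mul(3, 3), Add(4, 26, Mul(-1, Mul(3, 3)))))) = Mul(33, Add(216, Mul(9, Add(4, 26, Mul(-1, 9))))) = Mul(33, Add(216, Mul(9, Add(4, 26, -9)))) = Mul(33, Add(216, Mul(9, 21))) = Mul(33, Add(216, 189)) = Mul(33, 405) = 13365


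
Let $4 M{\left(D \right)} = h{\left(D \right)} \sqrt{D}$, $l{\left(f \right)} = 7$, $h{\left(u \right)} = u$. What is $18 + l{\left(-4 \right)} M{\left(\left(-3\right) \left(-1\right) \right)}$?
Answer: $18 + \frac{21 \sqrt{3}}{4} \approx 27.093$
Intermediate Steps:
$M{\left(D \right)} = \frac{D^{\frac{3}{2}}}{4}$ ($M{\left(D \right)} = \frac{D \sqrt{D}}{4} = \frac{D^{\frac{3}{2}}}{4}$)
$18 + l{\left(-4 \right)} M{\left(\left(-3\right) \left(-1\right) \right)} = 18 + 7 \frac{\left(\left(-3\right) \left(-1\right)\right)^{\frac{3}{2}}}{4} = 18 + 7 \frac{3^{\frac{3}{2}}}{4} = 18 + 7 \frac{3 \sqrt{3}}{4} = 18 + \frac{21 \sqrt{3}}{4}$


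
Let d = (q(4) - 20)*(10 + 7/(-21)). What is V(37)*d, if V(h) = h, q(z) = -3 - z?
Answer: -9657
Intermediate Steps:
d = -261 (d = ((-3 - 1*4) - 20)*(10 + 7/(-21)) = ((-3 - 4) - 20)*(10 + 7*(-1/21)) = (-7 - 20)*(10 - ⅓) = -27*29/3 = -261)
V(37)*d = 37*(-261) = -9657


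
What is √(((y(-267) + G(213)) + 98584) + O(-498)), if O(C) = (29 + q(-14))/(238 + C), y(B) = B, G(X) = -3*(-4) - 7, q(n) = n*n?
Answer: 17*√229983/26 ≈ 313.56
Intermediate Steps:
q(n) = n²
G(X) = 5 (G(X) = 12 - 7 = 5)
O(C) = 225/(238 + C) (O(C) = (29 + (-14)²)/(238 + C) = (29 + 196)/(238 + C) = 225/(238 + C))
√(((y(-267) + G(213)) + 98584) + O(-498)) = √(((-267 + 5) + 98584) + 225/(238 - 498)) = √((-262 + 98584) + 225/(-260)) = √(98322 + 225*(-1/260)) = √(98322 - 45/52) = √(5112699/52) = 17*√229983/26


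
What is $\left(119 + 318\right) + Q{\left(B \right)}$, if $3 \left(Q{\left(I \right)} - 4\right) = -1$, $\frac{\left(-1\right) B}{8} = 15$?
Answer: $\frac{1322}{3} \approx 440.67$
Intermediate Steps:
$B = -120$ ($B = \left(-8\right) 15 = -120$)
$Q{\left(I \right)} = \frac{11}{3}$ ($Q{\left(I \right)} = 4 + \frac{1}{3} \left(-1\right) = 4 - \frac{1}{3} = \frac{11}{3}$)
$\left(119 + 318\right) + Q{\left(B \right)} = \left(119 + 318\right) + \frac{11}{3} = 437 + \frac{11}{3} = \frac{1322}{3}$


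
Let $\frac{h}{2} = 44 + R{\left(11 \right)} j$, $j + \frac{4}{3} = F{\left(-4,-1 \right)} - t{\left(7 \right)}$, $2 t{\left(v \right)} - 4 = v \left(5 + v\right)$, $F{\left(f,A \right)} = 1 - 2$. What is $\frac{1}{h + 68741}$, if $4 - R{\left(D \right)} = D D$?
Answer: $\frac{1}{79671} \approx 1.2552 \cdot 10^{-5}$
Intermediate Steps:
$R{\left(D \right)} = 4 - D^{2}$ ($R{\left(D \right)} = 4 - D D = 4 - D^{2}$)
$F{\left(f,A \right)} = -1$
$t{\left(v \right)} = 2 + \frac{v \left(5 + v\right)}{2}$
$j = - \frac{139}{3}$ ($j = - \frac{4}{3} - \left(3 + \frac{35}{2} + \frac{49}{2}\right) = - \frac{4}{3} - \left(\frac{41}{2} + \frac{49}{2}\right) = - \frac{4}{3} - 45 = - \frac{139}{3} \approx -46.333$)
$h = 10930$ ($h = 2 \left(44 + \left(4 - 11^{2}\right) \left(- \frac{139}{3}\right)\right) = 2 \left(44 + \left(4 - 121\right) \left(- \frac{139}{3}\right)\right) = 2 \left(44 - -5421\right) = 2 \left(44 + 5421\right) = 2 \cdot 5465 = 10930$)
$\frac{1}{h + 68741} = \frac{1}{10930 + 68741} = \frac{1}{79671}$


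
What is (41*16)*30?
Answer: 19680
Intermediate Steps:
(41*16)*30 = 656*30 = 19680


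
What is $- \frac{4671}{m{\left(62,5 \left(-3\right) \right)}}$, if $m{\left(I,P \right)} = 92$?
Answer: $- \frac{4671}{92} \approx -50.772$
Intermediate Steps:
$- \frac{4671}{m{\left(62,5 \left(-3\right) \right)}} = - \frac{4671}{92}$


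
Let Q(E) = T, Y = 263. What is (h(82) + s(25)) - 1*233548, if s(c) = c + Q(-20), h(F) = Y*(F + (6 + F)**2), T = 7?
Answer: 1824722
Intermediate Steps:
Q(E) = 7
h(F) = 263*F + 263*(6 + F)**2 (h(F) = 263*(F + (6 + F)**2) = 263*F + 263*(6 + F)**2)
s(c) = 7 + c (s(c) = c + 7 = 7 + c)
(h(82) + s(25)) - 1*233548 = ((263*82 + 263*(6 + 82)**2) + (7 + 25)) - 1*233548 = ((21566 + 263*88**2) + 32) - 233548 = ((21566 + 263*7744) + 32) - 233548 = ((21566 + 2036672) + 32) - 233548 = (2058238 + 32) - 233548 = 2058270 - 233548 = 1824722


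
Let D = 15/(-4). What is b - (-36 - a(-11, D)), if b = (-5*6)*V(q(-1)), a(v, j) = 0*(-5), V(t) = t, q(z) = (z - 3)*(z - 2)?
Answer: -324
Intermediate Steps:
D = -15/4 (D = 15*(-1/4) = -15/4 ≈ -3.7500)
q(z) = (-3 + z)*(-2 + z)
a(v, j) = 0
b = -360 (b = (-5*6)*(6 + (-1)**2 - 5*(-1)) = -30*(6 + 1 + 5) = -30*12 = -360)
b - (-36 - a(-11, D)) = -360 - (-36 - 1*0) = -360 - (-36 + 0) = -360 - 1*(-36) = -360 + 36 = -324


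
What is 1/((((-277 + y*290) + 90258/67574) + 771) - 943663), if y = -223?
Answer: -33787/34051811164 ≈ -9.9222e-7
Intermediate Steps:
1/((((-277 + y*290) + 90258/67574) + 771) - 943663) = 1/((((-277 - 223*290) + 90258/67574) + 771) - 943663) = 1/((((-277 - 64670) + 90258*(1/67574)) + 771) - 943663) = 1/(((-64947 + 45129/33787) + 771) - 943663) = 1/((-2194319160/33787 + 771) - 943663) = 1/(-2168269383/33787 - 943663) = 1/(-34051811164/33787) = -33787/34051811164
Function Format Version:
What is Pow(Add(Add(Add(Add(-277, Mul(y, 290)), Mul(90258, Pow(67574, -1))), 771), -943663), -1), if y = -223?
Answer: Rational(-33787, 34051811164) ≈ -9.9222e-7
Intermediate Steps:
Pow(Add(Add(Add(Add(-277, Mul(y, 290)), Mul(90258, Pow(67574, -1))), 771), -943663), -1) = Pow(Add(Add(Add(Add(-277, Mul(-223, 290)), Mul(90258, Pow(67574, -1))), 771), -943663), -1) = Pow(Add(Add(Add(Add(-277, -64670), Mul(90258, Rational(1, 67574))), 771), -943663), -1) = Pow(Add(Add(Add(-64947, Rational(45129, 33787)), 771), -943663), -1) = Pow(Add(Add(Rational(-2194319160, 33787), 771), -943663), -1) = Pow(Add(Rational(-2168269383, 33787), -943663), -1) = Pow(Rational(-34051811164, 33787), -1) = Rational(-33787, 34051811164)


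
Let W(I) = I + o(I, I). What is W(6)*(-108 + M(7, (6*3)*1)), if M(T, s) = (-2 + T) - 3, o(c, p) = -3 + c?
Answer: -954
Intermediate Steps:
W(I) = -3 + 2*I (W(I) = I + (-3 + I) = -3 + 2*I)
M(T, s) = -5 + T
W(6)*(-108 + M(7, (6*3)*1)) = (-3 + 2*6)*(-108 + (-5 + 7)) = (-3 + 12)*(-108 + 2) = 9*(-106) = -954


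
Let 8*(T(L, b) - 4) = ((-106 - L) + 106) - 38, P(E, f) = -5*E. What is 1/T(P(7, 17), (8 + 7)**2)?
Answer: 8/29 ≈ 0.27586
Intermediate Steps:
T(L, b) = -3/4 - L/8 (T(L, b) = 4 + (((-106 - L) + 106) - 38)/8 = 4 + (-L - 38)/8 = 4 + (-38 - L)/8 = 4 + (-19/4 - L/8) = -3/4 - L/8)
1/T(P(7, 17), (8 + 7)**2) = 1/(-3/4 - (-5)*7/8) = 1/(-3/4 - 1/8*(-35)) = 1/(-3/4 + 35/8) = 1/(29/8) = 8/29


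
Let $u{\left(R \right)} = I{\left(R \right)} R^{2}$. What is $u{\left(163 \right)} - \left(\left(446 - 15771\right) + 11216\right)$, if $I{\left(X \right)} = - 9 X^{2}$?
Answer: $-6353201740$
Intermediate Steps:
$u{\left(R \right)} = - 9 R^{4}$ ($u{\left(R \right)} = - 9 R^{2} R^{2} = - 9 R^{4}$)
$u{\left(163 \right)} - \left(\left(446 - 15771\right) + 11216\right) = - 9 \cdot 163^{4} - \left(\left(446 - 15771\right) + 11216\right) = \left(-9\right) 705911761 - \left(-15325 + 11216\right) = -6353205849 - -4109 = -6353205849 + 4109 = -6353201740$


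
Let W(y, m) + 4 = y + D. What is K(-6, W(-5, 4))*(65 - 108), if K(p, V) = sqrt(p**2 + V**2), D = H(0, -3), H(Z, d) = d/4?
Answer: -129*sqrt(233)/4 ≈ -492.27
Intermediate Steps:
H(Z, d) = d/4 (H(Z, d) = d*(1/4) = d/4)
D = -3/4 (D = (1/4)*(-3) = -3/4 ≈ -0.75000)
W(y, m) = -19/4 + y (W(y, m) = -4 + (y - 3/4) = -4 + (-3/4 + y) = -19/4 + y)
K(p, V) = sqrt(V**2 + p**2)
K(-6, W(-5, 4))*(65 - 108) = sqrt((-19/4 - 5)**2 + (-6)**2)*(65 - 108) = sqrt((-39/4)**2 + 36)*(-43) = sqrt(1521/16 + 36)*(-43) = sqrt(2097/16)*(-43) = (3*sqrt(233)/4)*(-43) = -129*sqrt(233)/4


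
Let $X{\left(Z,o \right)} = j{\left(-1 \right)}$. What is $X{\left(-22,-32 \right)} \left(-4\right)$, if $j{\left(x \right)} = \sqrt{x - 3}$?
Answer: $- 8 i \approx - 8.0 i$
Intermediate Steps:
$j{\left(x \right)} = \sqrt{-3 + x}$
$X{\left(Z,o \right)} = 2 i$ ($X{\left(Z,o \right)} = \sqrt{-3 - 1} = \sqrt{-4} = 2 i$)
$X{\left(-22,-32 \right)} \left(-4\right) = 2 i \left(-4\right) = - 8 i$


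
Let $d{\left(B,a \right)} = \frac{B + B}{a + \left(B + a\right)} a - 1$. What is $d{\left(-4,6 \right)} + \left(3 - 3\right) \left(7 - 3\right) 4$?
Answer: $-7$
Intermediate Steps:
$d{\left(B,a \right)} = -1 + \frac{2 B a}{B + 2 a}$ ($d{\left(B,a \right)} = \frac{2 B}{B + 2 a} a - 1 = \frac{2 B a}{B + 2 a} - 1 = -1 + \frac{2 B a}{B + 2 a}$)
$d{\left(-4,6 \right)} + \left(3 - 3\right) \left(7 - 3\right) 4 = \frac{\left(-1\right) \left(-4\right) - 12 + 2 \left(-4\right) 6}{-4 + 2 \cdot 6} + \left(3 - 3\right) \left(7 - 3\right) 4 = \frac{4 - 12 - 48}{-4 + 12} + 0 \cdot 4 \cdot 4 = \frac{1}{8} \left(-56\right) + 0 \cdot 4 = \frac{1}{8} \left(-56\right) + 0 = -7 + 0 = -7$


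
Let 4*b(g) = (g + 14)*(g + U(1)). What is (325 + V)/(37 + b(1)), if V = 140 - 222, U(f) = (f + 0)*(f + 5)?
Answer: 972/253 ≈ 3.8419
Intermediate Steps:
U(f) = f*(5 + f)
b(g) = (6 + g)*(14 + g)/4 (b(g) = ((g + 14)*(g + 1*(5 + 1)))/4 = ((14 + g)*(g + 1*6))/4 = ((14 + g)*(g + 6))/4 = ((14 + g)*(6 + g))/4 = ((6 + g)*(14 + g))/4 = (6 + g)*(14 + g)/4)
V = -82
(325 + V)/(37 + b(1)) = (325 - 82)/(37 + (21 + 5*1 + (¼)*1²)) = 243/(37 + (21 + 5 + (¼)*1)) = 243/(37 + (21 + 5 + ¼)) = 243/(37 + 105/4) = 243/(253/4) = 243*(4/253) = 972/253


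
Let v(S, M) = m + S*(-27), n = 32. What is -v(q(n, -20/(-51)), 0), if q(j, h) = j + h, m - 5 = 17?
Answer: 14494/17 ≈ 852.59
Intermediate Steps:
m = 22 (m = 5 + 17 = 22)
q(j, h) = h + j
v(S, M) = 22 - 27*S (v(S, M) = 22 + S*(-27) = 22 - 27*S)
-v(q(n, -20/(-51)), 0) = -(22 - 27*(-20/(-51) + 32)) = -(22 - 27*(-20*(-1/51) + 32)) = -(22 - 27*(20/51 + 32)) = -(22 - 27*1652/51) = -(22 - 14868/17) = -1*(-14494/17) = 14494/17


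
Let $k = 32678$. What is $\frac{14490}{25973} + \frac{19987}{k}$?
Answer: $\frac{992626571}{848745694} \approx 1.1695$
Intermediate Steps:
$\frac{14490}{25973} + \frac{19987}{k} = \frac{14490}{25973} + \frac{19987}{32678} = \frac{992626571}{848745694}$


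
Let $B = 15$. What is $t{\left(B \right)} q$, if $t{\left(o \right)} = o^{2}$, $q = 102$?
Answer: $22950$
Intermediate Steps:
$t{\left(B \right)} q = 15^{2} \cdot 102 = 225 \cdot 102 = 22950$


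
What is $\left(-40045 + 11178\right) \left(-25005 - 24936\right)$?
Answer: $1441646847$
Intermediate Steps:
$\left(-40045 + 11178\right) \left(-25005 - 24936\right) = \left(-28867\right) \left(-49941\right) = 1441646847$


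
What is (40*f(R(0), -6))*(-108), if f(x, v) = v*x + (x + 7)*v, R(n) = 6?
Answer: 492480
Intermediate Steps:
f(x, v) = v*x + v*(7 + x) (f(x, v) = v*x + (7 + x)*v = v*x + v*(7 + x))
(40*f(R(0), -6))*(-108) = (40*(-6*(7 + 2*6)))*(-108) = (40*(-6*(7 + 12)))*(-108) = (40*(-6*19))*(-108) = (40*(-114))*(-108) = -4560*(-108) = 492480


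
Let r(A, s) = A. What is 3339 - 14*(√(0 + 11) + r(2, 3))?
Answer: 3311 - 14*√11 ≈ 3264.6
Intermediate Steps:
3339 - 14*(√(0 + 11) + r(2, 3)) = 3339 - 14*(√(0 + 11) + 2) = 3339 - 14*(√11 + 2) = 3339 - 14*(2 + √11) = 3339 - (28 + 14*√11) = 3339 + (-28 - 14*√11) = 3311 - 14*√11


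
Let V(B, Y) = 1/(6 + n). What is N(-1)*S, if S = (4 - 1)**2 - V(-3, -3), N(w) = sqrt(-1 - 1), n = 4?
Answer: 89*I*sqrt(2)/10 ≈ 12.587*I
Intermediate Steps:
V(B, Y) = 1/10 (V(B, Y) = 1/(6 + 4) = 1/10)
N(w) = I*sqrt(2) (N(w) = sqrt(-2) = I*sqrt(2))
S = 89/10 (S = (4 - 1)**2 - 1*1/10 = 3**2 - 1/10 = 9 - 1/10 = 89/10 ≈ 8.9000)
N(-1)*S = (I*sqrt(2))*(89/10) = 89*I*sqrt(2)/10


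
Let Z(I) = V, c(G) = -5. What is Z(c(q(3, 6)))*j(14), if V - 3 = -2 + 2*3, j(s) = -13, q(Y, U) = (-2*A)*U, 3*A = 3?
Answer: -91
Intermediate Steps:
A = 1 (A = (⅓)*3 = 1)
q(Y, U) = -2*U (q(Y, U) = (-2*1)*U = -2*U)
V = 7 (V = 3 + (-2 + 2*3) = 3 + (-2 + 6) = 3 + 4 = 7)
Z(I) = 7
Z(c(q(3, 6)))*j(14) = 7*(-13) = -91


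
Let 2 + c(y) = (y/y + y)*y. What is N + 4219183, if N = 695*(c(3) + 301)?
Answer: 4435328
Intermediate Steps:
c(y) = -2 + y*(1 + y) (c(y) = -2 + (y/y + y)*y = -2 + (1 + y)*y = -2 + y*(1 + y))
N = 216145 (N = 695*((-2 + 3 + 3²) + 301) = 695*((-2 + 3 + 9) + 301) = 695*(10 + 301) = 695*311 = 216145)
N + 4219183 = 216145 + 4219183 = 4435328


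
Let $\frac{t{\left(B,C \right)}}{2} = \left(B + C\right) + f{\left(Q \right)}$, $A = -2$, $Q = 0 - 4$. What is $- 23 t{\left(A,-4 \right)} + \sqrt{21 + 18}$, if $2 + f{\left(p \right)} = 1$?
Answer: $322 + \sqrt{39} \approx 328.25$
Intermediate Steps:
$Q = -4$ ($Q = 0 - 4 = -4$)
$f{\left(p \right)} = -1$ ($f{\left(p \right)} = -2 + 1 = -1$)
$t{\left(B,C \right)} = -2 + 2 B + 2 C$ ($t{\left(B,C \right)} = 2 \left(\left(B + C\right) - 1\right) = 2 \left(-1 + B + C\right) = -2 + 2 B + 2 C$)
$- 23 t{\left(A,-4 \right)} + \sqrt{21 + 18} = - 23 \left(-2 + 2 \left(-2\right) + 2 \left(-4\right)\right) + \sqrt{21 + 18} = - 23 \left(-2 - 4 - 8\right) + \sqrt{39} = \left(-23\right) \left(-14\right) + \sqrt{39} = 322 + \sqrt{39}$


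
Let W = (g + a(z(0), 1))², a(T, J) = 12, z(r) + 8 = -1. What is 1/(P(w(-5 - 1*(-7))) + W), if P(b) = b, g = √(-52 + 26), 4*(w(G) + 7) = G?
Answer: -2*I/(-223*I + 48*√26) ≈ 0.0040681 - 0.0044649*I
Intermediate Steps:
w(G) = -7 + G/4
z(r) = -9 (z(r) = -8 - 1 = -9)
g = I*√26 (g = √(-26) = I*√26 ≈ 5.099*I)
W = (12 + I*√26)² (W = (I*√26 + 12)² = (12 + I*√26)² ≈ 118.0 + 122.38*I)
1/(P(w(-5 - 1*(-7))) + W) = 1/((-7 + (-5 - 1*(-7))/4) + (12 + I*√26)²) = 1/((-7 + (-5 + 7)/4) + (12 + I*√26)²) = 1/((-7 + (¼)*2) + (12 + I*√26)²) = 1/((-7 + ½) + (12 + I*√26)²) = 1/(-13/2 + (12 + I*√26)²)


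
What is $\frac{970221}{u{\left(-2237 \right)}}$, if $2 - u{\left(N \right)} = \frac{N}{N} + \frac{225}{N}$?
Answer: $\frac{2170384377}{2462} \approx 8.8155 \cdot 10^{5}$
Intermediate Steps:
$u{\left(N \right)} = 1 - \frac{225}{N}$ ($u{\left(N \right)} = 2 - \left(\frac{N}{N} + \frac{225}{N}\right) = 2 - \left(1 + \frac{225}{N}\right) = 1 - \frac{225}{N}$)
$\frac{970221}{u{\left(-2237 \right)}} = \frac{970221}{\frac{1}{-2237} \left(-225 - 2237\right)} = \frac{970221}{\left(- \frac{1}{2237}\right) \left(-2462\right)} = \frac{970221}{\frac{2462}{2237}} = 970221 \cdot \frac{2237}{2462} = \frac{2170384377}{2462}$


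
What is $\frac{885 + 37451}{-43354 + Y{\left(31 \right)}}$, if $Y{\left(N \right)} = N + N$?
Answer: $- \frac{9584}{10823} \approx -0.88552$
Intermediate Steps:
$Y{\left(N \right)} = 2 N$
$\frac{885 + 37451}{-43354 + Y{\left(31 \right)}} = \frac{885 + 37451}{-43354 + 2 \cdot 31} = \frac{38336}{-43354 + 62} = \frac{38336}{-43292} = 38336 \left(- \frac{1}{43292}\right) = - \frac{9584}{10823}$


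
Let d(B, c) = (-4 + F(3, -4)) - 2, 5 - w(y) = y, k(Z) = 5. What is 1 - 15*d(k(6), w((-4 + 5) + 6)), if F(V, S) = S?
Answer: 151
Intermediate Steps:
w(y) = 5 - y
d(B, c) = -10 (d(B, c) = (-4 - 4) - 2 = -8 - 2 = -10)
1 - 15*d(k(6), w((-4 + 5) + 6)) = 1 - 15*(-10) = 1 + 150 = 151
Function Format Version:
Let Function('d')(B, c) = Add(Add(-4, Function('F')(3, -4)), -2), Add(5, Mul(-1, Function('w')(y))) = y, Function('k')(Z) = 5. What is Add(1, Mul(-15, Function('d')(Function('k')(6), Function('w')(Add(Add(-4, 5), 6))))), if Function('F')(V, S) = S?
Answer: 151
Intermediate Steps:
Function('w')(y) = Add(5, Mul(-1, y))
Function('d')(B, c) = -10 (Function('d')(B, c) = Add(Add(-4, -4), -2) = Add(-8, -2) = -10)
Add(1, Mul(-15, Function('d')(Function('k')(6), Function('w')(Add(Add(-4, 5), 6))))) = Add(1, Mul(-15, -10)) = Add(1, 150) = 151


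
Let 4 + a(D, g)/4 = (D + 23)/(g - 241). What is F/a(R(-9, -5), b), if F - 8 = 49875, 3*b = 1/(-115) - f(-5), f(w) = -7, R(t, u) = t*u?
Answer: -1369138701/470432 ≈ -2910.4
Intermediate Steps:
b = 268/115 (b = (1/(-115) - 1*(-7))/3 = (-1/115 + 7)/3 = (⅓)*(804/115) = 268/115 ≈ 2.3304)
a(D, g) = -16 + 4*(23 + D)/(-241 + g) (a(D, g) = -16 + 4*((D + 23)/(g - 241)) = -16 + 4*((23 + D)/(-241 + g)) = -16 + 4*(23 + D)/(-241 + g))
F = 49883 (F = 8 + 49875 = 49883)
F/a(R(-9, -5), b) = 49883/((4*(987 - 9*(-5) - 4*268/115)/(-241 + 268/115))) = 49883/((4*(987 + 45 - 1072/115)/(-27447/115))) = 49883/((4*(-115/27447)*(117608/115))) = 49883/(-470432/27447) = 49883*(-27447/470432) = -1369138701/470432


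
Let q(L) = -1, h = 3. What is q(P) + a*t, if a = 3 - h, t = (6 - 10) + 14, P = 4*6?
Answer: -1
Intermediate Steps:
P = 24
t = 10 (t = -4 + 14 = 10)
a = 0 (a = 3 - 1*3 = 3 - 3 = 0)
q(P) + a*t = -1 + 0*10 = -1 + 0 = -1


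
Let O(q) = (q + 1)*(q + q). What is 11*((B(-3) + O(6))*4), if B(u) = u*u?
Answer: 4092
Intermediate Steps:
B(u) = u**2
O(q) = 2*q*(1 + q) (O(q) = (1 + q)*(2*q) = 2*q*(1 + q))
11*((B(-3) + O(6))*4) = 11*(((-3)**2 + 2*6*(1 + 6))*4) = 11*((9 + 2*6*7)*4) = 11*((9 + 84)*4) = 11*(93*4) = 11*372 = 4092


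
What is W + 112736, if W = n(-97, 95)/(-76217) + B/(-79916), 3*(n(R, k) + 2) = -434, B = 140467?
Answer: 2059978563395599/18272873316 ≈ 1.1273e+5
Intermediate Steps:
n(R, k) = -440/3 (n(R, k) = -2 + (1/3)*(-434) = -2 - 434/3 = -440/3)
W = -32082756977/18272873316 (W = -440/3/(-76217) + 140467/(-79916) = -440/3*(-1/76217) + 140467*(-1/79916) = 440/228651 - 140467/79916 = -32082756977/18272873316 ≈ -1.7558)
W + 112736 = -32082756977/18272873316 + 112736 = 2059978563395599/18272873316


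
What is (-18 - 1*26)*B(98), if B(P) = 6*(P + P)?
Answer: -51744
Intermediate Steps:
B(P) = 12*P (B(P) = 6*(2*P) = 12*P)
(-18 - 1*26)*B(98) = (-18 - 1*26)*(12*98) = (-18 - 26)*1176 = -44*1176 = -51744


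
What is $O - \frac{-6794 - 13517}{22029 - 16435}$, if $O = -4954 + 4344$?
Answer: $- \frac{3392029}{5594} \approx -606.37$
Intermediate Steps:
$O = -610$
$O - \frac{-6794 - 13517}{22029 - 16435} = -610 - \frac{-6794 - 13517}{22029 - 16435} = -610 - - \frac{20311}{5594} = -610 + \frac{20311}{5594} = - \frac{3392029}{5594}$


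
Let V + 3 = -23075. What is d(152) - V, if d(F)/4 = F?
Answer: 23686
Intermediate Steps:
V = -23078 (V = -3 - 23075 = -23078)
d(F) = 4*F
d(152) - V = 4*152 - 1*(-23078) = 608 + 23078 = 23686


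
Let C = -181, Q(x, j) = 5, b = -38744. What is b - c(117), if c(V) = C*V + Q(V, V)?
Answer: -17572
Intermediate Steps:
c(V) = 5 - 181*V (c(V) = -181*V + 5 = 5 - 181*V)
b - c(117) = -38744 - (5 - 181*117) = -38744 - (5 - 21177) = -38744 - 1*(-21172) = -38744 + 21172 = -17572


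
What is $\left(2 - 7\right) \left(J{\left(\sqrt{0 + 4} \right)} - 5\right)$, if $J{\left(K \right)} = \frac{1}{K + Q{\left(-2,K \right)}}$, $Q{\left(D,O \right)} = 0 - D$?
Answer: $\frac{95}{4} \approx 23.75$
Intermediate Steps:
$Q{\left(D,O \right)} = - D$
$J{\left(K \right)} = \frac{1}{2 + K}$ ($J{\left(K \right)} = \frac{1}{K - -2} = \frac{1}{K + 2} = \frac{1}{2 + K}$)
$\left(2 - 7\right) \left(J{\left(\sqrt{0 + 4} \right)} - 5\right) = \left(2 - 7\right) \left(\frac{1}{2 + \sqrt{0 + 4}} - 5\right) = \left(2 - 7\right) \left(\frac{1}{2 + \sqrt{4}} - 5\right) = - 5 \left(\frac{1}{2 + 2} - 5\right) = - 5 \left(\frac{1}{4} - 5\right) = \left(-5\right) \left(- \frac{19}{4}\right) = \frac{95}{4}$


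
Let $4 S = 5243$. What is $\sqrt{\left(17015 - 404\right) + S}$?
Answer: $\frac{7 \sqrt{1463}}{2} \approx 133.87$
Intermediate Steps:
$S = \frac{5243}{4}$ ($S = \frac{1}{4} \cdot 5243 = \frac{5243}{4} \approx 1310.8$)
$\sqrt{\left(17015 - 404\right) + S} = \sqrt{\left(17015 - 404\right) + \frac{5243}{4}} = \sqrt{16611 + \frac{5243}{4}} = \sqrt{\frac{71687}{4}} = \frac{7 \sqrt{1463}}{2}$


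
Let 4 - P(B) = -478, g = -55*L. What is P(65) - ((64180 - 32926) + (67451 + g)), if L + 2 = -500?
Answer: -125833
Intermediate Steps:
L = -502 (L = -2 - 500 = -502)
g = 27610 (g = -55*(-502) = 27610)
P(B) = 482 (P(B) = 4 - 1*(-478) = 4 + 478 = 482)
P(65) - ((64180 - 32926) + (67451 + g)) = 482 - ((64180 - 32926) + (67451 + 27610)) = 482 - (31254 + 95061) = 482 - 1*126315 = 482 - 126315 = -125833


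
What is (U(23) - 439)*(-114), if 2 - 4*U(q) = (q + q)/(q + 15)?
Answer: 100047/2 ≈ 50024.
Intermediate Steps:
U(q) = 1/2 - q/(2*(15 + q)) (U(q) = 1/2 - (q + q)/(4*(q + 15)) = 1/2 - 2*q/(4*(15 + q)) = 1/2 - q/(2*(15 + q)))
(U(23) - 439)*(-114) = (15/(2*(15 + 23)) - 439)*(-114) = ((15/2)/38 - 439)*(-114) = ((15/2)*(1/38) - 439)*(-114) = (15/76 - 439)*(-114) = -33349/76*(-114) = 100047/2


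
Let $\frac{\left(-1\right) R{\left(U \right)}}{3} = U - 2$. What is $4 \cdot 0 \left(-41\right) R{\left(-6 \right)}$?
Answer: $0$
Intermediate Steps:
$R{\left(U \right)} = 6 - 3 U$ ($R{\left(U \right)} = - 3 \left(U - 2\right) = - 3 \left(-2 + U\right) = 6 - 3 U$)
$4 \cdot 0 \left(-41\right) R{\left(-6 \right)} = 4 \cdot 0 \left(-41\right) \left(6 - -18\right) = 0 \left(-41\right) \left(6 + 18\right) = 0 \cdot 24 = 0$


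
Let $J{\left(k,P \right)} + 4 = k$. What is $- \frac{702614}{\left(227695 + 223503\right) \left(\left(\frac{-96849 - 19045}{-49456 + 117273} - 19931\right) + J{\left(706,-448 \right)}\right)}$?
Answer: $\frac{2165871529}{26747201754383} \approx 8.0976 \cdot 10^{-5}$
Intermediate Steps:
$J{\left(k,P \right)} = -4 + k$
$- \frac{702614}{\left(227695 + 223503\right) \left(\left(\frac{-96849 - 19045}{-49456 + 117273} - 19931\right) + J{\left(706,-448 \right)}\right)} = - \frac{702614}{\left(227695 + 223503\right) \left(\left(\frac{-96849 - 19045}{-49456 + 117273} - 19931\right) + \left(-4 + 706\right)\right)} = - \frac{702614}{451198 \left(\left(- \frac{115894}{67817} - 19931\right) + 702\right)} = - \frac{702614}{451198 \left(- \frac{1351776521}{67817} + 702\right)} = - \frac{702614}{451198 \left(- \frac{1304168987}{67817}\right)} = - \frac{702614}{- \frac{588438438596426}{67817}} = \left(-702614\right) \left(- \frac{67817}{588438438596426}\right) = \frac{2165871529}{26747201754383}$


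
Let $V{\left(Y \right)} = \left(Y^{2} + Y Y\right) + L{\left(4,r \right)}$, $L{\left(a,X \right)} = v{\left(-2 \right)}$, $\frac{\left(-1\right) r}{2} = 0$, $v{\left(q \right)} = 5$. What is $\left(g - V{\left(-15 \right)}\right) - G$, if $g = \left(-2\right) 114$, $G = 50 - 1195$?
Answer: $462$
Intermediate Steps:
$r = 0$ ($r = \left(-2\right) 0 = 0$)
$L{\left(a,X \right)} = 5$
$V{\left(Y \right)} = 5 + 2 Y^{2}$ ($V{\left(Y \right)} = \left(Y^{2} + Y Y\right) + 5 = \left(Y^{2} + Y^{2}\right) + 5 = 2 Y^{2} + 5 = 5 + 2 Y^{2}$)
$G = -1145$ ($G = 50 - 1195 = -1145$)
$g = -228$
$\left(g - V{\left(-15 \right)}\right) - G = \left(-228 - \left(5 + 2 \left(-15\right)^{2}\right)\right) - -1145 = \left(-228 - \left(5 + 2 \cdot 225\right)\right) + 1145 = \left(-228 - \left(5 + 450\right)\right) + 1145 = \left(-228 - 455\right) + 1145 = -683 + 1145 = 462$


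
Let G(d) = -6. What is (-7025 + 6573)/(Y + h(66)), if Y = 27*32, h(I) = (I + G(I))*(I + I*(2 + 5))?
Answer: -1/72 ≈ -0.013889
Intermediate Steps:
h(I) = 8*I*(-6 + I) (h(I) = (I - 6)*(I + I*(2 + 5)) = (-6 + I)*(I + I*7) = (-6 + I)*(I + 7*I) = (-6 + I)*(8*I) = 8*I*(-6 + I))
Y = 864
(-7025 + 6573)/(Y + h(66)) = (-7025 + 6573)/(864 + 8*66*(-6 + 66)) = -452/(864 + 8*66*60) = -452/(864 + 31680) = -452/32544 = -452*1/32544 = -1/72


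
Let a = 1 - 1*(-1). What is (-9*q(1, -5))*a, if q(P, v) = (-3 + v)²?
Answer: -1152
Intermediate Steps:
a = 2 (a = 1 + 1 = 2)
(-9*q(1, -5))*a = -9*(-3 - 5)²*2 = -9*(-8)²*2 = -9*64*2 = -576*2 = -1152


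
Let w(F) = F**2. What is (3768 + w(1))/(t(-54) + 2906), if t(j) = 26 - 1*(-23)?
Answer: 3769/2955 ≈ 1.2755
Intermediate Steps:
t(j) = 49 (t(j) = 26 + 23 = 49)
(3768 + w(1))/(t(-54) + 2906) = (3768 + 1**2)/(49 + 2906) = (3768 + 1)/2955 = 3769*(1/2955) = 3769/2955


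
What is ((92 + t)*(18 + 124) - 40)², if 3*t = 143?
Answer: 3525746884/9 ≈ 3.9175e+8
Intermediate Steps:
t = 143/3 (t = (⅓)*143 = 143/3 ≈ 47.667)
((92 + t)*(18 + 124) - 40)² = ((92 + 143/3)*(18 + 124) - 40)² = ((419/3)*142 - 40)² = (59498/3 - 40)² = (59378/3)² = 3525746884/9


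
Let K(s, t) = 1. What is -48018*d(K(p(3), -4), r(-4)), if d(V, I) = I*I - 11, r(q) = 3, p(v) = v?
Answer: 96036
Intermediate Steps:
d(V, I) = -11 + I² (d(V, I) = I² - 11 = -11 + I²)
-48018*d(K(p(3), -4), r(-4)) = -48018*(-11 + 3²) = -48018*(-11 + 9) = -48018*(-2) = 96036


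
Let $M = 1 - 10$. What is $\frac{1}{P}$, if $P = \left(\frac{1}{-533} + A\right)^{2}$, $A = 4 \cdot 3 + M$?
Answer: $\frac{284089}{2553604} \approx 0.11125$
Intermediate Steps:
$M = -9$
$A = 3$ ($A = 4 \cdot 3 - 9 = 12 - 9 = 3$)
$P = \frac{2553604}{284089}$ ($P = \left(\frac{1}{-533} + 3\right)^{2} = \left(- \frac{1}{533} + 3\right)^{2} = \left(\frac{1598}{533}\right)^{2} = \frac{2553604}{284089} \approx 8.9887$)
$\frac{1}{P} = \frac{1}{\frac{2553604}{284089}} = \frac{284089}{2553604}$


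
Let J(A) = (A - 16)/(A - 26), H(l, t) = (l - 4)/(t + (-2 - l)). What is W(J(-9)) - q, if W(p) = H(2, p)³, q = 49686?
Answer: -604526818/12167 ≈ -49686.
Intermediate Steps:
H(l, t) = (-4 + l)/(-2 + t - l)
J(A) = (-16 + A)/(-26 + A)
W(p) = 8/(4 - p)³ (W(p) = ((4 - 1*2)/(2 + 2 - p))³ = ((4 - 2)/(4 - p))³ = (2/(4 - p))³ = 8/(4 - p)³)
W(J(-9)) - q = 8/(4 - (-16 - 9)/(-26 - 9))³ - 1*49686 = 8/(4 - (-25)/(-35))³ - 49686 = 8/(4 - (-1)*(-25)/35)³ - 49686 = 8/(4 - 1*5/7)³ - 49686 = 8/(4 - 5/7)³ - 49686 = 8/(23/7)³ - 49686 = 8*(343/12167) - 49686 = 2744/12167 - 49686 = -604526818/12167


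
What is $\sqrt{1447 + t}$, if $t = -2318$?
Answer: $i \sqrt{871} \approx 29.513 i$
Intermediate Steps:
$\sqrt{1447 + t} = \sqrt{1447 - 2318} = \sqrt{-871} = i \sqrt{871}$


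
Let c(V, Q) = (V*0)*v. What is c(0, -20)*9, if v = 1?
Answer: 0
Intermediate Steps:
c(V, Q) = 0 (c(V, Q) = (V*0)*1 = 0*1 = 0)
c(0, -20)*9 = 0*9 = 0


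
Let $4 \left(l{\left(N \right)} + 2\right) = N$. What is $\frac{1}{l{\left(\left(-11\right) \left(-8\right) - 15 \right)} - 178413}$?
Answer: $- \frac{4}{713587} \approx -5.6055 \cdot 10^{-6}$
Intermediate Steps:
$l{\left(N \right)} = -2 + \frac{N}{4}$
$\frac{1}{l{\left(\left(-11\right) \left(-8\right) - 15 \right)} - 178413} = \frac{1}{\left(-2 + \frac{\left(-11\right) \left(-8\right) - 15}{4}\right) - 178413} = \frac{1}{\left(-2 + \frac{88 - 15}{4}\right) - 178413} = \frac{1}{\left(-2 + \frac{1}{4} \cdot 73\right) - 178413} = \frac{1}{\left(-2 + \frac{73}{4}\right) - 178413} = \frac{1}{\frac{65}{4} - 178413} = \frac{1}{- \frac{713587}{4}} = - \frac{4}{713587}$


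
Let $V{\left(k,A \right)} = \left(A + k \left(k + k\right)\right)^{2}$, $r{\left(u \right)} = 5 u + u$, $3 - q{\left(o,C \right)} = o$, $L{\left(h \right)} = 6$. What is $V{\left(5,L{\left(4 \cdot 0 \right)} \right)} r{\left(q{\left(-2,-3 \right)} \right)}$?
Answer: $94080$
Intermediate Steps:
$q{\left(o,C \right)} = 3 - o$
$r{\left(u \right)} = 6 u$
$V{\left(k,A \right)} = \left(A + 2 k^{2}\right)^{2}$ ($V{\left(k,A \right)} = \left(A + k 2 k\right)^{2} = \left(A + 2 k^{2}\right)^{2}$)
$V{\left(5,L{\left(4 \cdot 0 \right)} \right)} r{\left(q{\left(-2,-3 \right)} \right)} = \left(6 + 2 \cdot 5^{2}\right)^{2} \cdot 6 \left(3 - -2\right) = \left(6 + 2 \cdot 25\right)^{2} \cdot 6 \left(3 + 2\right) = \left(6 + 50\right)^{2} \cdot 6 \cdot 5 = 56^{2} \cdot 30 = 3136 \cdot 30 = 94080$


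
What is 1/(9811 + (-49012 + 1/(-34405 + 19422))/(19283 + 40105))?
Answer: 889810404/8729195526847 ≈ 0.00010194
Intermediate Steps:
1/(9811 + (-49012 + 1/(-34405 + 19422))/(19283 + 40105)) = 1/(9811 + (-49012 + 1/(-14983))/59388) = 1/(9811 + (-49012 - 1/14983)*(1/59388)) = 1/(9811 - 734346797/14983*1/59388) = 1/(9811 - 734346797/889810404) = 1/(8729195526847/889810404) = 889810404/8729195526847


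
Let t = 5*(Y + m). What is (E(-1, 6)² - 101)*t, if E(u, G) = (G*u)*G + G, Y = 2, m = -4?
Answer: -7990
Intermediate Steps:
t = -10 (t = 5*(2 - 4) = 5*(-2) = -10)
E(u, G) = G + u*G² (E(u, G) = u*G² + G = G + u*G²)
(E(-1, 6)² - 101)*t = ((6*(1 + 6*(-1)))² - 101)*(-10) = ((6*(1 - 6))² - 101)*(-10) = ((6*(-5))² - 101)*(-10) = ((-30)² - 101)*(-10) = (900 - 101)*(-10) = 799*(-10) = -7990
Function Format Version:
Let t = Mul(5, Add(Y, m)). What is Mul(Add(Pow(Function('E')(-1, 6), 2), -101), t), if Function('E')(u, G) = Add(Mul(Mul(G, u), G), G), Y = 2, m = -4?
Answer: -7990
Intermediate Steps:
t = -10 (t = Mul(5, Add(2, -4)) = Mul(5, -2) = -10)
Function('E')(u, G) = Add(G, Mul(u, Pow(G, 2))) (Function('E')(u, G) = Add(Mul(u, Pow(G, 2)), G) = Add(G, Mul(u, Pow(G, 2))))
Mul(Add(Pow(Function('E')(-1, 6), 2), -101), t) = Mul(Add(Pow(Mul(6, Add(1, Mul(6, -1))), 2), -101), -10) = Mul(Add(Pow(Mul(6, Add(1, -6)), 2), -101), -10) = Mul(Add(Pow(Mul(6, -5), 2), -101), -10) = Mul(Add(Pow(-30, 2), -101), -10) = Mul(Add(900, -101), -10) = Mul(799, -10) = -7990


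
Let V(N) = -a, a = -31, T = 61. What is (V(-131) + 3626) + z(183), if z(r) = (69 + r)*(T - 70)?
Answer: 1389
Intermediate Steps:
z(r) = -621 - 9*r (z(r) = (69 + r)*(61 - 70) = (69 + r)*(-9) = -621 - 9*r)
V(N) = 31 (V(N) = -1*(-31) = 31)
(V(-131) + 3626) + z(183) = (31 + 3626) + (-621 - 9*183) = 3657 + (-621 - 1647) = 3657 - 2268 = 1389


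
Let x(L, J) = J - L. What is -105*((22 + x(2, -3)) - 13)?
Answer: -420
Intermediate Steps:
-105*((22 + x(2, -3)) - 13) = -105*((22 + (-3 - 1*2)) - 13) = -105*((22 + (-3 - 2)) - 13) = -105*((22 - 5) - 13) = -105*(17 - 13) = -105*4 = -420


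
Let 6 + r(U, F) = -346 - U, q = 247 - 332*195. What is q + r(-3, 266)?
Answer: -64842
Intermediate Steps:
q = -64493 (q = 247 - 64740 = -64493)
r(U, F) = -352 - U (r(U, F) = -6 + (-346 - U) = -352 - U)
q + r(-3, 266) = -64493 + (-352 - 1*(-3)) = -64493 + (-352 + 3) = -64493 - 349 = -64842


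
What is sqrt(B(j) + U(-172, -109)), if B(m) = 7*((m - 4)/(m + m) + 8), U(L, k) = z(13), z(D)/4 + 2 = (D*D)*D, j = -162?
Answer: sqrt(2864026)/18 ≈ 94.019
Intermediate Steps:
z(D) = -8 + 4*D**3 (z(D) = -8 + 4*((D*D)*D) = -8 + 4*(D**2*D) = -8 + 4*D**3)
U(L, k) = 8780 (U(L, k) = -8 + 4*13**3 = -8 + 4*2197 = -8 + 8788 = 8780)
B(m) = 56 + 7*(-4 + m)/(2*m) (B(m) = 7*((-4 + m)/((2*m)) + 8) = 7*((-4 + m)*(1/(2*m)) + 8) = 7*((-4 + m)/(2*m) + 8) = 7*(8 + (-4 + m)/(2*m)) = 56 + 7*(-4 + m)/(2*m))
sqrt(B(j) + U(-172, -109)) = sqrt((119/2 - 14/(-162)) + 8780) = sqrt((119/2 - 14*(-1/162)) + 8780) = sqrt((119/2 + 7/81) + 8780) = sqrt(9653/162 + 8780) = sqrt(1432013/162) = sqrt(2864026)/18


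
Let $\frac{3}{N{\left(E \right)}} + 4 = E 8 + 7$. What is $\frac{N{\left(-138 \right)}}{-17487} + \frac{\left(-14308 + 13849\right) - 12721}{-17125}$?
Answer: $\frac{16917137069}{21980721825} \approx 0.76964$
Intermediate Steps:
$N{\left(E \right)} = \frac{3}{3 + 8 E}$ ($N{\left(E \right)} = \frac{3}{-4 + \left(E 8 + 7\right)} = \frac{3}{-4 + \left(8 E + 7\right)} = \frac{3}{-4 + \left(7 + 8 E\right)} = \frac{3}{3 + 8 E}$)
$\frac{N{\left(-138 \right)}}{-17487} + \frac{\left(-14308 + 13849\right) - 12721}{-17125} = \frac{3 \frac{1}{3 + 8 \left(-138\right)}}{-17487} + \frac{\left(-14308 + 13849\right) - 12721}{-17125} = \frac{3}{3 - 1104} \left(- \frac{1}{17487}\right) + \left(-459 - 12721\right) \left(- \frac{1}{17125}\right) = \frac{3}{-1101} \left(- \frac{1}{17487}\right) - - \frac{2636}{3425} = 3 \left(- \frac{1}{1101}\right) \left(- \frac{1}{17487}\right) + \frac{2636}{3425} = \left(- \frac{1}{367}\right) \left(- \frac{1}{17487}\right) + \frac{2636}{3425} = \frac{1}{6417729} + \frac{2636}{3425} = \frac{16917137069}{21980721825}$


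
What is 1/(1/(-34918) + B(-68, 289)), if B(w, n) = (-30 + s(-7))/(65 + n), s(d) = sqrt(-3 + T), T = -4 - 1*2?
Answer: -179902616569/15403544941 - 17984184179*I/15403544941 ≈ -11.679 - 1.1675*I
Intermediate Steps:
T = -6 (T = -4 - 2 = -6)
s(d) = 3*I (s(d) = sqrt(-3 - 6) = sqrt(-9) = 3*I)
B(w, n) = (-30 + 3*I)/(65 + n)
1/(1/(-34918) + B(-68, 289)) = 1/(1/(-34918) + 3*(-10 + I)/(65 + 289)) = 1/(-1/34918 + 3*(-10 + I)/354) = 1/(-1/34918 + 3*(1/354)*(-10 + I)) = 1/(-1/34918 + (-5/59 + I/118)) = 1/(-174649/2060162 + I/118) = 2122133733122*(-174649/2060162 - I/118)/15403544941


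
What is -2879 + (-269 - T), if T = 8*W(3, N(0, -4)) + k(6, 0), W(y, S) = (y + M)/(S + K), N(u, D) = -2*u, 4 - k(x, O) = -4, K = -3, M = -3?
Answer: -3156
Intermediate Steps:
k(x, O) = 8 (k(x, O) = 4 - 1*(-4) = 4 + 4 = 8)
W(y, S) = (-3 + y)/(-3 + S) (W(y, S) = (y - 3)/(S - 3) = (-3 + y)/(-3 + S))
T = 8 (T = 8*((-3 + 3)/(-3 - 2*0)) + 8 = 8*(0/(-3 + 0)) + 8 = 8*(0/(-3)) + 8 = 8*(-⅓*0) + 8 = 8*0 + 8 = 0 + 8 = 8)
-2879 + (-269 - T) = -2879 + (-269 - 1*8) = -2879 + (-269 - 8) = -2879 - 277 = -3156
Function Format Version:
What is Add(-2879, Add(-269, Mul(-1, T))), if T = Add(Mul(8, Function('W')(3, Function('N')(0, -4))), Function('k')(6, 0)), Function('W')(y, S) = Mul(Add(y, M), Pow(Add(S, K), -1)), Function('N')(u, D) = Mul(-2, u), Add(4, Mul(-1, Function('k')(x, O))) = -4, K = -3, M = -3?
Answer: -3156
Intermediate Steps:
Function('k')(x, O) = 8 (Function('k')(x, O) = Add(4, Mul(-1, -4)) = Add(4, 4) = 8)
Function('W')(y, S) = Mul(Pow(Add(-3, S), -1), Add(-3, y)) (Function('W')(y, S) = Mul(Add(y, -3), Pow(Add(S, -3), -1)) = Mul(Add(-3, y), Pow(Add(-3, S), -1)) = Mul(Pow(Add(-3, S), -1), Add(-3, y)))
T = 8 (T = Add(Mul(8, Mul(Pow(Add(-3, Mul(-2, 0)), -1), Add(-3, 3))), 8) = Add(Mul(8, Mul(Pow(Add(-3, 0), -1), 0)), 8) = Add(Mul(8, Mul(Pow(-3, -1), 0)), 8) = Add(Mul(8, Mul(Rational(-1, 3), 0)), 8) = Add(Mul(8, 0), 8) = Add(0, 8) = 8)
Add(-2879, Add(-269, Mul(-1, T))) = Add(-2879, Add(-269, Mul(-1, 8))) = Add(-2879, Add(-269, -8)) = Add(-2879, -277) = -3156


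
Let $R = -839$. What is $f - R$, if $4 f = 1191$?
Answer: $\frac{4547}{4} \approx 1136.8$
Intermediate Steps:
$f = \frac{1191}{4}$ ($f = \frac{1}{4} \cdot 1191 = \frac{1191}{4} \approx 297.75$)
$f - R = \frac{1191}{4} - -839 = \frac{1191}{4} + 839 = \frac{4547}{4}$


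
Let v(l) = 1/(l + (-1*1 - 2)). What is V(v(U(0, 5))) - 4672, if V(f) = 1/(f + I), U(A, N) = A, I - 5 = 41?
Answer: -640061/137 ≈ -4672.0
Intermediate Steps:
I = 46 (I = 5 + 41 = 46)
v(l) = 1/(-3 + l) (v(l) = 1/(l + (-1 - 2)) = 1/(l - 3) = 1/(-3 + l))
V(f) = 1/(46 + f) (V(f) = 1/(f + 46) = 1/(46 + f))
V(v(U(0, 5))) - 4672 = 1/(46 + 1/(-3 + 0)) - 4672 = 1/(46 + 1/(-3)) - 4672 = 1/(46 - ⅓) - 4672 = 1/(137/3) - 4672 = 3/137 - 4672 = -640061/137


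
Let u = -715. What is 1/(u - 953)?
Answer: -1/1668 ≈ -0.00059952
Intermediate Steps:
1/(u - 953) = 1/(-715 - 953) = 1/(-1668) = -1/1668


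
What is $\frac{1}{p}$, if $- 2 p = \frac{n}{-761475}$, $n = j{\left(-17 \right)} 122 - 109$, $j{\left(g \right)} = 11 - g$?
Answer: $\frac{1522950}{3307} \approx 460.52$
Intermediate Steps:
$n = 3307$ ($n = \left(11 - -17\right) 122 - 109 = \left(11 + 17\right) 122 - 109 = 28 \cdot 122 - 109 = 3416 - 109 = 3307$)
$p = \frac{3307}{1522950}$ ($p = - \frac{3307 \frac{1}{-761475}}{2} = - \frac{3307 \left(- \frac{1}{761475}\right)}{2} = \left(- \frac{1}{2}\right) \left(- \frac{3307}{761475}\right) = \frac{3307}{1522950} \approx 0.0021714$)
$\frac{1}{p} = \frac{1}{\frac{3307}{1522950}} = \frac{1522950}{3307}$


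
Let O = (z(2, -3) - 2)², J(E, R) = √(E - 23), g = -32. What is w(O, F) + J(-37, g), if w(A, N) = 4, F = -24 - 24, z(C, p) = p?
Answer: 4 + 2*I*√15 ≈ 4.0 + 7.746*I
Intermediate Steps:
J(E, R) = √(-23 + E)
O = 25 (O = (-3 - 2)² = (-5)² = 25)
F = -48
w(O, F) + J(-37, g) = 4 + √(-23 - 37) = 4 + √(-60) = 4 + 2*I*√15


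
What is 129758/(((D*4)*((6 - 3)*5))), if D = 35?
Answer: 64879/1050 ≈ 61.790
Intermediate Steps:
129758/(((D*4)*((6 - 3)*5))) = 129758/(((35*4)*((6 - 3)*5))) = 129758/((140*(3*5))) = 129758/((140*15)) = 129758/2100 = 129758*(1/2100) = 64879/1050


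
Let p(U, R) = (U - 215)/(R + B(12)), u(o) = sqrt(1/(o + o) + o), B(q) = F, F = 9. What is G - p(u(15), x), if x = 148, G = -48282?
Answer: -7580059/157 - sqrt(13530)/4710 ≈ -48281.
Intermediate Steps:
B(q) = 9
u(o) = sqrt(o + 1/(2*o)) (u(o) = sqrt(1/(2*o) + o) = sqrt(o + 1/(2*o)))
p(U, R) = (-215 + U)/(9 + R) (p(U, R) = (U - 215)/(R + 9) = (-215 + U)/(9 + R))
G - p(u(15), x) = -48282 - (-215 + sqrt(2/15 + 4*15)/2)/(9 + 148) = -48282 - (-215 + sqrt(2*(1/15) + 60)/2)/157 = -48282 - (-215 + sqrt(2/15 + 60)/2)/157 = -48282 - (-215 + sqrt(902/15)/2)/157 = -48282 - (-215 + (sqrt(13530)/15)/2)/157 = -48282 - (-215 + sqrt(13530)/30)/157 = -48282 - (-215/157 + sqrt(13530)/4710) = -48282 + (215/157 - sqrt(13530)/4710) = -7580059/157 - sqrt(13530)/4710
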